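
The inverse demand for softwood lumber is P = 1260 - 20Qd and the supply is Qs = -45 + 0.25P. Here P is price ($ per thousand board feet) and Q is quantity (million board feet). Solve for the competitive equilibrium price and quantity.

P* = 360, Q* = 45

In direct form, Qd = 63 - 0.05P.
Equating demand and supply, 63 - 0.05P = -45 + 0.25P gives 0.3P = 108, so P* = 360.
Plugging P* into demand: Q* = 63 - 0.05(360) = 45.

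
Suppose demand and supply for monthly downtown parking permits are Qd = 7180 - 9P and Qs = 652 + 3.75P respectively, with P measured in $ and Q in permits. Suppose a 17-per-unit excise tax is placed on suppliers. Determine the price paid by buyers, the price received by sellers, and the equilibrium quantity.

With a tax of 17 on suppliers, they supply based on the net price P_s = P_b - 17, so Qs = 588.25 + 3.75P_b.
Set Qd = Qs: 7180 - 9P_b = 588.25 + 3.75P_b, so 6591.75 = 12.75P_b and P_b = 517.
Then P_s = 517 - 17 = 500 and Q = 7180 - 9(517) = 2527.

P_b = 517, P_s = 500, Q = 2527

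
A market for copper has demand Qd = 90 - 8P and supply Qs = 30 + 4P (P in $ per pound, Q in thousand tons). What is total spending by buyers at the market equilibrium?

Equating demand and supply, 90 - 8P = 30 + 4P gives 12P = 60, so P* = 5.
Plugging P* into demand: Q* = 90 - 8(5) = 50.
Total spending by buyers = P* × Q* = 5 × 50 = 250.

Total spending by buyers = 250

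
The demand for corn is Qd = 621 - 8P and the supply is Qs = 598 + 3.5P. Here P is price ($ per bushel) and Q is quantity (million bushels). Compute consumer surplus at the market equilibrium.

Consumer surplus = 22876.5625

Equating demand and supply, 621 - 8P = 598 + 3.5P gives 11.5P = 23, so P* = 2.
Plugging P* into demand: Q* = 621 - 8(2) = 605.
Demand choke price (Qd = 0): P = 621/8 = 77.625. Consumer surplus = ½ × (77.625 - 2) × 605 = 22876.5625.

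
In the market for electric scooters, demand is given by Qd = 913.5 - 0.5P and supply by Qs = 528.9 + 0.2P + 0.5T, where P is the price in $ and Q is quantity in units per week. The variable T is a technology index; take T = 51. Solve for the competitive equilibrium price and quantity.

With T = 51, supply is Qs = 554.4 + 0.2P.
Equating demand and supply, 913.5 - 0.5P = 554.4 + 0.2P gives 0.7P = 359.1, so P* = 513.
Then Q* = 913.5 - 0.5(513) = 657.

P* = 513, Q* = 657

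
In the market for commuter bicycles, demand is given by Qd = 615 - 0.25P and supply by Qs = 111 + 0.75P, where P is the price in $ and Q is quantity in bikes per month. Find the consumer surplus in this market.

At equilibrium Qd = Qs, so 615 - 0.25P = 111 + 0.75P; collecting terms, 504 = P and P* = 504.
Substitute back: Q* = 615 - 0.25(504) = 489.
Demand choke price (Qd = 0): P = 615/0.25 = 2460. Consumer surplus = ½ × (2460 - 504) × 489 = 478242.

Consumer surplus = 478242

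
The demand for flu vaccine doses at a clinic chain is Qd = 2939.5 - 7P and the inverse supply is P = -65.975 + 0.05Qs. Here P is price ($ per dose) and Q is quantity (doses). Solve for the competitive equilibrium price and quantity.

Rewriting in direct form: Qs = 1319.5 + 20P.
Equating demand and supply, 2939.5 - 7P = 1319.5 + 20P gives 27P = 1620, so P* = 60.
Plugging P* into demand: Q* = 2939.5 - 7(60) = 2519.5.

P* = 60, Q* = 2519.5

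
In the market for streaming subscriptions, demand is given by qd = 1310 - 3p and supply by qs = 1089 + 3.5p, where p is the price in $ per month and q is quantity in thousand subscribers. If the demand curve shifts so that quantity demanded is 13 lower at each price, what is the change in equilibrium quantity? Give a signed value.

Set qd = qs: 1310 - 3p = 1089 + 3.5p, so 221 = 6.5p and p* = 34.
Then q* = 1310 - 3(34) = 1208.
After the shift, demand is qd = 1297 - 3p.
Re-solving, 6.5p = 208 gives p = 32 and q = 1201.
Δq = 1201 - 1208 = -7.

Δq = -7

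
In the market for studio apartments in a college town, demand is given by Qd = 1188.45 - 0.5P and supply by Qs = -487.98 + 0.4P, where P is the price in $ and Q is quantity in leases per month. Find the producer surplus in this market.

At equilibrium Qd = Qs, so 1188.45 - 0.5P = -487.98 + 0.4P; collecting terms, 1676.43 = 0.9P and P* = 1862.7.
Then Q* = 1188.45 - 0.5(1862.7) = 257.1.
Supply choke price (Qs = 0): P = 1219.95. Producer surplus = ½ × (1862.7 - 1219.95) × 257.1 = 82625.5125.

Producer surplus = 82625.5125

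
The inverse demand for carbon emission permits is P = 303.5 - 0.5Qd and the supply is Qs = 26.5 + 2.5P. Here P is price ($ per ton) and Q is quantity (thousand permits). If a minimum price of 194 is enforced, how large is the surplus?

Surplus = 292.5

Solving each curve for Q: Qd = 607 - 2P.
Evaluating both curves at the floor price 194 gives Qd = 219, Qs = 511.5.
Surplus = Qs - Qd = 511.5 - 219 = 292.5.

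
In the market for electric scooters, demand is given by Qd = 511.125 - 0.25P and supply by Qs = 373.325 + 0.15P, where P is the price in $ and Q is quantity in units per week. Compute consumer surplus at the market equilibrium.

Equating demand and supply, 511.125 - 0.25P = 373.325 + 0.15P gives 0.4P = 137.8, so P* = 344.5.
Then Q* = 511.125 - 0.25(344.5) = 425.
Demand choke price (Qd = 0): P = 511.125/0.25 = 2044.5. Consumer surplus = ½ × (2044.5 - 344.5) × 425 = 361250.

Consumer surplus = 361250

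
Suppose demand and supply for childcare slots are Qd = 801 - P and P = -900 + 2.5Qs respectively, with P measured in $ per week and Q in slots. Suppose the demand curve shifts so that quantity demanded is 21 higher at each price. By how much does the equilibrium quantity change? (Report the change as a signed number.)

In direct form, Qs = 360 + 0.4P.
At equilibrium Qd = Qs, so 801 - P = 360 + 0.4P; collecting terms, 441 = 1.4P and P* = 315.
From the demand curve, Q* = 801 - 315 = 486.
After the shift, demand is Qd = 822 - P.
Re-solving, 1.4P = 462 gives P = 330 and Q = 492.
ΔQ = 492 - 486 = 6.

ΔQ = 6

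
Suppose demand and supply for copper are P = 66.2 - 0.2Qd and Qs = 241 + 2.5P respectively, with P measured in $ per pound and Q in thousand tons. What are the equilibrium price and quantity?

P* = 12, Q* = 271

Inverting to quantity form: Qd = 331 - 5P.
The market clears where 331 - 5P = 241 + 2.5P. Rearranging, 7.5P = 90, hence P* = 12.
From the demand curve, Q* = 331 - 5(12) = 271.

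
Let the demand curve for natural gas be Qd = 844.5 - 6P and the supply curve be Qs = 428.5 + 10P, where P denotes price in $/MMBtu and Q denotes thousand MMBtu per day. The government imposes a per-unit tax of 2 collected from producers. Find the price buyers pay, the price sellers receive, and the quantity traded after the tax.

P_b = 27.25, P_s = 25.25, Q = 681

With a tax of 2 on producers, they supply based on the net price P_s = P_b - 2, so Qs = 408.5 + 10P_b.
Set Qd = Qs: 844.5 - 6P_b = 408.5 + 10P_b, so 436 = 16P_b and P_b = 27.25.
So P_s = 25.25 and the quantity traded is Q = 844.5 - 6(27.25) = 681.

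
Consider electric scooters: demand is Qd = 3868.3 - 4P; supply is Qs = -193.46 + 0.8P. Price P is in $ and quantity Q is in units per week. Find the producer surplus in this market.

Producer surplus = 146107.65625

At equilibrium Qd = Qs, so 3868.3 - 4P = -193.46 + 0.8P; collecting terms, 4061.76 = 4.8P and P* = 846.2.
Substitute back: Q* = 3868.3 - 4(846.2) = 483.5.
Supply choke price (Qs = 0): P = 241.825. Producer surplus = ½ × (846.2 - 241.825) × 483.5 = 146107.65625.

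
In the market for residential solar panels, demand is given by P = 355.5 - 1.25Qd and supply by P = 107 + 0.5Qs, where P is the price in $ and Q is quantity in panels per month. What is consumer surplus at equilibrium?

Consumer surplus = 12602.5

Rewriting in direct form: Qd = 284.4 - 0.8P and Qs = -214 + 2P.
Set Qd = Qs: 284.4 - 0.8P = -214 + 2P, so 498.4 = 2.8P and P* = 178.
Plugging P* into demand: Q* = 284.4 - 0.8(178) = 142.
Demand choke price (Qd = 0): P = 284.4/0.8 = 355.5. Consumer surplus = ½ × (355.5 - 178) × 142 = 12602.5.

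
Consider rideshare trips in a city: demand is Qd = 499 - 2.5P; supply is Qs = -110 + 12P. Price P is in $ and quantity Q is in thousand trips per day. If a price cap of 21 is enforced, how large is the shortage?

Shortage = 304.5

With P fixed at 21, quantity demanded is 446.5 and quantity supplied is 142.
Shortage = Qd - Qs = 446.5 - 142 = 304.5.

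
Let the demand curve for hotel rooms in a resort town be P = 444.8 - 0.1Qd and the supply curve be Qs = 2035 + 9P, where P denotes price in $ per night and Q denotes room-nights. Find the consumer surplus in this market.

Rewriting in direct form: Qd = 4448 - 10P.
Equating demand and supply, 4448 - 10P = 2035 + 9P gives 19P = 2413, so P* = 127.
Substitute back: Q* = 4448 - 10(127) = 3178.
Demand choke price (Qd = 0): P = 4448/10 = 444.8. Consumer surplus = ½ × (444.8 - 127) × 3178 = 504984.2.

Consumer surplus = 504984.2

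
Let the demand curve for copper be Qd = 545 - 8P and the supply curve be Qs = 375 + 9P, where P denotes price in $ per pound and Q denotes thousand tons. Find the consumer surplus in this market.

Equating demand and supply, 545 - 8P = 375 + 9P gives 17P = 170, so P* = 10.
From the demand curve, Q* = 545 - 8(10) = 465.
Demand choke price (Qd = 0): P = 545/8 = 68.125. Consumer surplus = ½ × (68.125 - 10) × 465 = 13514.0625.

Consumer surplus = 13514.0625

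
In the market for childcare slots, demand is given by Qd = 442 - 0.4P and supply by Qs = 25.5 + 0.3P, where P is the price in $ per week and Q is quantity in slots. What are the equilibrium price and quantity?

P* = 595, Q* = 204

Set Qd = Qs: 442 - 0.4P = 25.5 + 0.3P, so 416.5 = 0.7P and P* = 595.
From the demand curve, Q* = 442 - 0.4(595) = 204.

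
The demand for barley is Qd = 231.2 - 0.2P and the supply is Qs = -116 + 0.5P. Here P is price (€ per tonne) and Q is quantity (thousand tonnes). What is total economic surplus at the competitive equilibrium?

Total surplus = 60984

Set Qd = Qs: 231.2 - 0.2P = -116 + 0.5P, so 347.2 = 0.7P and P* = 496.
Plugging P* into demand: Q* = 231.2 - 0.2(496) = 132.
Demand choke price = 1156; supply choke price = 232. CS = ½(1156 - 496)(132) = 43560; PS = ½(496 - 232)(132) = 17424. Total surplus = 60984.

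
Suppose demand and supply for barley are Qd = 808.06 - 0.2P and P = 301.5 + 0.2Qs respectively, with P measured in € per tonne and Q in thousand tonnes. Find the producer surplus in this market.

Inverting to quantity form: Qs = -1507.5 + 5P.
Equating demand and supply, 808.06 - 0.2P = -1507.5 + 5P gives 5.2P = 2315.56, so P* = 445.3.
Substitute back: Q* = 808.06 - 0.2(445.3) = 719.
Supply choke price (Qs = 0): P = 301.5. Producer surplus = ½ × (445.3 - 301.5) × 719 = 51696.1.

Producer surplus = 51696.1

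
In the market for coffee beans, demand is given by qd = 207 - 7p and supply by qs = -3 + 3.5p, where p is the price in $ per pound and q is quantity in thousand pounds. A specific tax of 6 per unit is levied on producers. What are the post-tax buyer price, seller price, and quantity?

p_b = 22, p_s = 16, q = 53

With a tax of 6 on producers, they supply based on the net price p_s = p_b - 6, so qs = -24 + 3.5p_b.
Equate demand and the shifted supply: 207 - 7p_b = -24 + 3.5p_b, giving 10.5p_b = 231, so p_b = 22.
Then p_s = 22 - 6 = 16 and q = 207 - 7(22) = 53.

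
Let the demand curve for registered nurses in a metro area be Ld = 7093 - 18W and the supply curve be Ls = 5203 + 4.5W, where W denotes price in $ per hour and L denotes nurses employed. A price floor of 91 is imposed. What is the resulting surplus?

Evaluating both curves at the floor price 91 gives Ld = 5455, Ls = 5612.5.
Surplus = Ls - Ld = 5612.5 - 5455 = 157.5.

Surplus = 157.5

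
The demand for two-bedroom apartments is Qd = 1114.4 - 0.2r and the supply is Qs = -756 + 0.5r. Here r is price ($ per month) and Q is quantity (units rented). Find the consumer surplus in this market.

The market clears where 1114.4 - 0.2r = -756 + 0.5r. Rearranging, 0.7r = 1870.4, hence r* = 2672.
Then Q* = 1114.4 - 0.2(2672) = 580.
Demand choke price (Qd = 0): r = 1114.4/0.2 = 5572. Consumer surplus = ½ × (5572 - 2672) × 580 = 841000.

Consumer surplus = 841000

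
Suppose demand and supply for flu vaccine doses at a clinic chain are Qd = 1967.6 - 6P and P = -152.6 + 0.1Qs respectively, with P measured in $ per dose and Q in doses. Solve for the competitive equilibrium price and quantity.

P* = 27.6, Q* = 1802

In direct form, Qs = 1526 + 10P.
Set Qd = Qs: 1967.6 - 6P = 1526 + 10P, so 441.6 = 16P and P* = 27.6.
Substitute back: Q* = 1967.6 - 6(27.6) = 1802.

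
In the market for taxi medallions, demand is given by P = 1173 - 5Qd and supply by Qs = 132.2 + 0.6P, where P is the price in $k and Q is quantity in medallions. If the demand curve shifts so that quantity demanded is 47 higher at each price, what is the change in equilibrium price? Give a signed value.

ΔP = 58.75

Rewriting in direct form: Qd = 234.6 - 0.2P.
The market clears where 234.6 - 0.2P = 132.2 + 0.6P. Rearranging, 0.8P = 102.4, hence P* = 128.
Substitute back: Q* = 234.6 - 0.2(128) = 209.
After the shift, demand is Qd = 281.6 - 0.2P.
New equilibrium: 149.4 = 0.8P, so P = 186.75 and Q = 244.25.
ΔP = 186.75 - 128 = 58.75.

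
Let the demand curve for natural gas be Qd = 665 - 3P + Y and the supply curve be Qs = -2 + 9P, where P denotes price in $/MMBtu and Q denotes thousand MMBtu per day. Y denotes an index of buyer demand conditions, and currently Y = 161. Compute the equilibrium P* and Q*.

P* = 69, Q* = 619

With Y = 161, demand is Qd = 826 - 3P.
Set Qd = Qs: 826 - 3P = -2 + 9P, so 828 = 12P and P* = 69.
From the demand curve, Q* = 826 - 3(69) = 619.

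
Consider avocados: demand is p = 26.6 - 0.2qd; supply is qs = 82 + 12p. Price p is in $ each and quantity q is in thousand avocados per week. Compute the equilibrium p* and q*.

Rewriting in direct form: qd = 133 - 5p.
Equating demand and supply, 133 - 5p = 82 + 12p gives 17p = 51, so p* = 3.
Plugging p* into demand: q* = 133 - 5(3) = 118.

p* = 3, q* = 118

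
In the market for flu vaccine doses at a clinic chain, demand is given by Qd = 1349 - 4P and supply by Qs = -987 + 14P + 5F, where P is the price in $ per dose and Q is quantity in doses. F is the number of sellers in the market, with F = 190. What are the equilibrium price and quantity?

P* = 77, Q* = 1041

With F = 190, supply is Qs = -37 + 14P.
Set Qd = Qs: 1349 - 4P = -37 + 14P, so 1386 = 18P and P* = 77.
Substitute back: Q* = 1349 - 4(77) = 1041.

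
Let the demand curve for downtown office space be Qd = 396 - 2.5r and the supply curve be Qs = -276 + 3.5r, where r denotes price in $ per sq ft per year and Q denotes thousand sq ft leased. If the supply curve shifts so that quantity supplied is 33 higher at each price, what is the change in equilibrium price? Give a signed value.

The market clears where 396 - 2.5r = -276 + 3.5r. Rearranging, 6r = 672, hence r* = 112.
Substitute back: Q* = 396 - 2.5(112) = 116.
After the shift, supply is Qs = -243 + 3.5r.
New equilibrium: 639 = 6r, so r = 106.5 and Q = 129.75.
Δr = 106.5 - 112 = -5.5.

Δr = -5.5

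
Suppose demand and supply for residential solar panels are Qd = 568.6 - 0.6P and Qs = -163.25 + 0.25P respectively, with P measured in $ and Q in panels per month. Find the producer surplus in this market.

Producer surplus = 5408

Set Qd = Qs: 568.6 - 0.6P = -163.25 + 0.25P, so 731.85 = 0.85P and P* = 861.
Substitute back: Q* = 568.6 - 0.6(861) = 52.
Supply choke price (Qs = 0): P = 653. Producer surplus = ½ × (861 - 653) × 52 = 5408.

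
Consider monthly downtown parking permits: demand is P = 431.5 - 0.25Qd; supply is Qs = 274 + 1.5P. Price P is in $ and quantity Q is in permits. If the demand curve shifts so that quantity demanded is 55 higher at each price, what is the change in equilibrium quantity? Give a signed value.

ΔQ = 15

Solving each curve for Q: Qd = 1726 - 4P.
The market clears where 1726 - 4P = 274 + 1.5P. Rearranging, 5.5P = 1452, hence P* = 264.
Then Q* = 1726 - 4(264) = 670.
After the shift, demand is Qd = 1781 - 4P.
New equilibrium: 1507 = 5.5P, so P = 274 and Q = 685.
ΔQ = 685 - 670 = 15.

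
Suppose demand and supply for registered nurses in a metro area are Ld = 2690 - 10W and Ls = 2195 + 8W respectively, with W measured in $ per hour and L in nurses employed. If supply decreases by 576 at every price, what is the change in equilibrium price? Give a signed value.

At equilibrium Ld = Ls, so 2690 - 10W = 2195 + 8W; collecting terms, 495 = 18W and W* = 27.5.
Then L* = 2690 - 10(27.5) = 2415.
After the shift, supply is Ls = 1619 + 8W.
Re-solving, 18W = 1071 gives W = 59.5 and L = 2095.
ΔW = 59.5 - 27.5 = 32.

ΔW = 32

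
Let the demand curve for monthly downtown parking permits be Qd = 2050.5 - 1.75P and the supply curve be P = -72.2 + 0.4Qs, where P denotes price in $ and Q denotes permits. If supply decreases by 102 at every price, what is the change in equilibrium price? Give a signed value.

ΔP = 24

In direct form, Qs = 180.5 + 2.5P.
Equating demand and supply, 2050.5 - 1.75P = 180.5 + 2.5P gives 4.25P = 1870, so P* = 440.
Then Q* = 2050.5 - 1.75(440) = 1280.5.
After the shift, supply is Qs = 78.5 + 2.5P.
New equilibrium: 1972 = 4.25P, so P = 464 and Q = 1238.5.
ΔP = 464 - 440 = 24.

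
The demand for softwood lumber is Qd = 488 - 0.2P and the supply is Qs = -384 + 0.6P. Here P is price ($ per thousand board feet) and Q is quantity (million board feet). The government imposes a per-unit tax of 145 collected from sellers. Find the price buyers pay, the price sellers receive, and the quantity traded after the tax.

With a tax of 145 on sellers, they supply based on the net price P_s = P_b - 145, so Qs = -471 + 0.6P_b.
Equate demand and the shifted supply: 488 - 0.2P_b = -471 + 0.6P_b, giving 0.8P_b = 959, so P_b = 1198.75.
So P_s = 1053.75 and the quantity traded is Q = 488 - 0.2(1198.75) = 248.25.

P_b = 1198.75, P_s = 1053.75, Q = 248.25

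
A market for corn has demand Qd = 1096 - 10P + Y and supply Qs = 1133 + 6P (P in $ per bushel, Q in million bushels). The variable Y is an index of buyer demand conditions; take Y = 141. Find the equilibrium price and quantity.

P* = 6.5, Q* = 1172

With Y = 141, demand is Qd = 1237 - 10P.
Set Qd = Qs: 1237 - 10P = 1133 + 6P, so 104 = 16P and P* = 6.5.
Then Q* = 1237 - 10(6.5) = 1172.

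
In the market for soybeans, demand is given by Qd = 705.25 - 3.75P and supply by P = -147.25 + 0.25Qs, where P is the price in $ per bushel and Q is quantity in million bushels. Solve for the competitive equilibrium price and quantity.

P* = 15, Q* = 649

In direct form, Qs = 589 + 4P.
At equilibrium Qd = Qs, so 705.25 - 3.75P = 589 + 4P; collecting terms, 116.25 = 7.75P and P* = 15.
Plugging P* into demand: Q* = 705.25 - 3.75(15) = 649.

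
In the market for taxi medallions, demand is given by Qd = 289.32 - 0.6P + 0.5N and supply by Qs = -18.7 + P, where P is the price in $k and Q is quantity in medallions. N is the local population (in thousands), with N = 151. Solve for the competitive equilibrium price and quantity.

P* = 239.7, Q* = 221

With N = 151, demand is Qd = 364.82 - 0.6P.
The market clears where 364.82 - 0.6P = -18.7 + P. Rearranging, 1.6P = 383.52, hence P* = 239.7.
Substitute back: Q* = 364.82 - 0.6(239.7) = 221.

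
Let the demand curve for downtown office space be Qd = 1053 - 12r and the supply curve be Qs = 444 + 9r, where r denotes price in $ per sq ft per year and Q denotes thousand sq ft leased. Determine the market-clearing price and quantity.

r* = 29, Q* = 705

The market clears where 1053 - 12r = 444 + 9r. Rearranging, 21r = 609, hence r* = 29.
Plugging r* into demand: Q* = 1053 - 12(29) = 705.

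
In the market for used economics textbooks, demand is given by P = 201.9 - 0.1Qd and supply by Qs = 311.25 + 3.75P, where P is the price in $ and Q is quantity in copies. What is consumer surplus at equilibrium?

Consumer surplus = 30186.45

In direct form, Qd = 2019 - 10P.
Set Qd = Qs: 2019 - 10P = 311.25 + 3.75P, so 1707.75 = 13.75P and P* = 124.2.
Plugging P* into demand: Q* = 2019 - 10(124.2) = 777.
Demand choke price (Qd = 0): P = 2019/10 = 201.9. Consumer surplus = ½ × (201.9 - 124.2) × 777 = 30186.45.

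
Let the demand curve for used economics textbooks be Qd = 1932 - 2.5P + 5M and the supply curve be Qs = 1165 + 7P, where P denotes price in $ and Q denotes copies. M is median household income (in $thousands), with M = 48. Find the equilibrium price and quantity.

P* = 106, Q* = 1907

With M = 48, demand is Qd = 2172 - 2.5P.
At equilibrium Qd = Qs, so 2172 - 2.5P = 1165 + 7P; collecting terms, 1007 = 9.5P and P* = 106.
Plugging P* into demand: Q* = 2172 - 2.5(106) = 1907.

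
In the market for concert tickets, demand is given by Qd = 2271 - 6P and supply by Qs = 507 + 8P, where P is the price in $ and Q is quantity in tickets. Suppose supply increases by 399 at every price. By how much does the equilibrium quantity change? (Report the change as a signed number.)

ΔQ = 171

Equating demand and supply, 2271 - 6P = 507 + 8P gives 14P = 1764, so P* = 126.
Then Q* = 2271 - 6(126) = 1515.
After the shift, supply is Qs = 906 + 8P.
New equilibrium: 1365 = 14P, so P = 97.5 and Q = 1686.
ΔQ = 1686 - 1515 = 171.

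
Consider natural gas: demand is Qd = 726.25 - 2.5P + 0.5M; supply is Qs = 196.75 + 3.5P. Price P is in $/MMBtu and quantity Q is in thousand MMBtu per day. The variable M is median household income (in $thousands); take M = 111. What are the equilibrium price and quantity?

P* = 97.5, Q* = 538

With M = 111, demand is Qd = 781.75 - 2.5P.
Equating demand and supply, 781.75 - 2.5P = 196.75 + 3.5P gives 6P = 585, so P* = 97.5.
Substitute back: Q* = 781.75 - 2.5(97.5) = 538.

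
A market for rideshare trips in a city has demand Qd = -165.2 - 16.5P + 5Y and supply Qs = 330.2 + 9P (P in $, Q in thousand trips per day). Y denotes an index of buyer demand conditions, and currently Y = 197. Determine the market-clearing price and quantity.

With Y = 197, demand is Qd = 819.8 - 16.5P.
Equating demand and supply, 819.8 - 16.5P = 330.2 + 9P gives 25.5P = 489.6, so P* = 19.2.
Then Q* = 819.8 - 16.5(19.2) = 503.

P* = 19.2, Q* = 503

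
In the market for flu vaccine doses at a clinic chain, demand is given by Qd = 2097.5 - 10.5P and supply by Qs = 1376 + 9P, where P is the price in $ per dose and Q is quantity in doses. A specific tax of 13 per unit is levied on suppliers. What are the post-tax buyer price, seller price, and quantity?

The tax drives a wedge P_b - P_s = 13. Substituting P_s = P_b - 13 into supply: Qs = 1259 + 9P_b.
Equate demand and the shifted supply: 2097.5 - 10.5P_b = 1259 + 9P_b, giving 19.5P_b = 838.5, so P_b = 43.
So P_s = 30 and the quantity traded is Q = 2097.5 - 10.5(43) = 1646.

P_b = 43, P_s = 30, Q = 1646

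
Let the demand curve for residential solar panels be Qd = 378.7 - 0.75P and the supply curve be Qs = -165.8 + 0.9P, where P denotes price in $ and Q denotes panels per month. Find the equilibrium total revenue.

At equilibrium Qd = Qs, so 378.7 - 0.75P = -165.8 + 0.9P; collecting terms, 544.5 = 1.65P and P* = 330.
Substitute back: Q* = 378.7 - 0.75(330) = 131.2.
Total revenue = P* × Q* = 330 × 131.2 = 43296.

Total revenue = 43296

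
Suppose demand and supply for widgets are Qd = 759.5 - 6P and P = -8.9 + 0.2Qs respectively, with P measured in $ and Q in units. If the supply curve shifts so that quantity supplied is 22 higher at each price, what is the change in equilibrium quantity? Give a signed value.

ΔQ = 12

In direct form, Qs = 44.5 + 5P.
Equating demand and supply, 759.5 - 6P = 44.5 + 5P gives 11P = 715, so P* = 65.
Substitute back: Q* = 759.5 - 6(65) = 369.5.
After the shift, supply is Qs = 66.5 + 5P.
The new intersection has 693 = 11P, i.e. P = 63, Q = 381.5.
ΔQ = 381.5 - 369.5 = 12.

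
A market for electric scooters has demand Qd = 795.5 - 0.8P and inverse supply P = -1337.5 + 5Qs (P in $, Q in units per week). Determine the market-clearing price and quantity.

P* = 528, Q* = 373.1

Solving each curve for Q: Qs = 267.5 + 0.2P.
At equilibrium Qd = Qs, so 795.5 - 0.8P = 267.5 + 0.2P; collecting terms, 528 = P and P* = 528.
Plugging P* into demand: Q* = 795.5 - 0.8(528) = 373.1.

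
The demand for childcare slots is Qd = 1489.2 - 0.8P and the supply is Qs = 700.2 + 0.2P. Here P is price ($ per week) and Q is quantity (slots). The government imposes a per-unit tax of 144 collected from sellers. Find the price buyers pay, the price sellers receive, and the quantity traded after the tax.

P_b = 817.8, P_s = 673.8, Q = 834.96

Sellers keep P_s = P_b - 144 per unit, so supply in terms of the buyer price is Qs = 671.4 + 0.2P_b.
Set Qd = Qs: 1489.2 - 0.8P_b = 671.4 + 0.2P_b, so 817.8 = P_b and P_b = 817.8.
Then P_s = 817.8 - 144 = 673.8 and Q = 1489.2 - 0.8(817.8) = 834.96.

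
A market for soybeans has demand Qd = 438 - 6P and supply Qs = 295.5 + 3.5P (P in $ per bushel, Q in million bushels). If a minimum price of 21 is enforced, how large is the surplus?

At P = 21: Qd = 312 and Qs = 369.
Surplus = Qs - Qd = 369 - 312 = 57.

Surplus = 57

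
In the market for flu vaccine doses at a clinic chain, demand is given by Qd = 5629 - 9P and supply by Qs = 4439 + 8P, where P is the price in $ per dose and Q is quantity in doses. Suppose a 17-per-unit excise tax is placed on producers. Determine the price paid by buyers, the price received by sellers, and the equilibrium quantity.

Producers keep P_s = P_b - 17 per unit, so supply in terms of the buyer price is Qs = 4303 + 8P_b.
Set Qd = Qs: 5629 - 9P_b = 4303 + 8P_b, so 1326 = 17P_b and P_b = 78.
Then P_s = 78 - 17 = 61 and Q = 5629 - 9(78) = 4927.

P_b = 78, P_s = 61, Q = 4927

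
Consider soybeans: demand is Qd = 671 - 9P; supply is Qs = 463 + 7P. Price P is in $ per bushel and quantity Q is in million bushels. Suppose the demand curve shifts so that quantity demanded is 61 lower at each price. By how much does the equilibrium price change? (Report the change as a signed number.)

At equilibrium Qd = Qs, so 671 - 9P = 463 + 7P; collecting terms, 208 = 16P and P* = 13.
Plugging P* into demand: Q* = 671 - 9(13) = 554.
After the shift, demand is Qd = 610 - 9P.
The new intersection has 147 = 16P, i.e. P = 9.1875, Q = 527.3125.
ΔP = 9.1875 - 13 = -3.8125.

ΔP = -3.8125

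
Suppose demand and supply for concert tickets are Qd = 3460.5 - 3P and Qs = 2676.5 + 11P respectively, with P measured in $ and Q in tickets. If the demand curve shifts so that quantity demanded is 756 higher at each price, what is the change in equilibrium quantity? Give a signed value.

ΔQ = 594

At equilibrium Qd = Qs, so 3460.5 - 3P = 2676.5 + 11P; collecting terms, 784 = 14P and P* = 56.
Then Q* = 3460.5 - 3(56) = 3292.5.
After the shift, demand is Qd = 4216.5 - 3P.
The new intersection has 1540 = 14P, i.e. P = 110, Q = 3886.5.
ΔQ = 3886.5 - 3292.5 = 594.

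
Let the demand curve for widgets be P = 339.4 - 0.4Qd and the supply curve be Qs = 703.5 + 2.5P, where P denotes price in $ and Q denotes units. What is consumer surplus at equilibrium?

Consumer surplus = 120435.2

Solving each curve for Q: Qd = 848.5 - 2.5P.
Set Qd = Qs: 848.5 - 2.5P = 703.5 + 2.5P, so 145 = 5P and P* = 29.
Plugging P* into demand: Q* = 848.5 - 2.5(29) = 776.
Demand choke price (Qd = 0): P = 848.5/2.5 = 339.4. Consumer surplus = ½ × (339.4 - 29) × 776 = 120435.2.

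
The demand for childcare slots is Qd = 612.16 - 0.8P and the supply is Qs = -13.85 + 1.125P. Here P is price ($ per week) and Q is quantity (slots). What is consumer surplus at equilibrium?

At equilibrium Qd = Qs, so 612.16 - 0.8P = -13.85 + 1.125P; collecting terms, 626.01 = 1.925P and P* = 325.2.
Substitute back: Q* = 612.16 - 0.8(325.2) = 352.
Demand choke price (Qd = 0): P = 612.16/0.8 = 765.2. Consumer surplus = ½ × (765.2 - 325.2) × 352 = 77440.

Consumer surplus = 77440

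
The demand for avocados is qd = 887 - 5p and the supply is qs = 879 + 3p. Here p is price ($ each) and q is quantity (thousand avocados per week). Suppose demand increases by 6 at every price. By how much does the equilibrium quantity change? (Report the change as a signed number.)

Δq = 2.25

At equilibrium qd = qs, so 887 - 5p = 879 + 3p; collecting terms, 8 = 8p and p* = 1.
Then q* = 887 - 5(1) = 882.
After the shift, demand is qd = 893 - 5p.
The new intersection has 14 = 8p, i.e. p = 1.75, q = 884.25.
Δq = 884.25 - 882 = 2.25.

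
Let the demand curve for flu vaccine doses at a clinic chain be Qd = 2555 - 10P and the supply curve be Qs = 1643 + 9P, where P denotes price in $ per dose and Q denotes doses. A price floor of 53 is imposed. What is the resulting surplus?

Evaluating both curves at the floor price 53 gives Qd = 2025, Qs = 2120.
Surplus = Qs - Qd = 2120 - 2025 = 95.

Surplus = 95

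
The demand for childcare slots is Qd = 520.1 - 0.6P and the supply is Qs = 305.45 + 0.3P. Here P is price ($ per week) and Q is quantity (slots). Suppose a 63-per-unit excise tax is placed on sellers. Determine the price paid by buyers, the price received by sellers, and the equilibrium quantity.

The tax drives a wedge P_b - P_s = 63. Substituting P_s = P_b - 63 into supply: Qs = 286.55 + 0.3P_b.
Equate demand and the shifted supply: 520.1 - 0.6P_b = 286.55 + 0.3P_b, giving 0.9P_b = 233.55, so P_b = 259.5.
Then P_s = 259.5 - 63 = 196.5 and Q = 520.1 - 0.6(259.5) = 364.4.

P_b = 259.5, P_s = 196.5, Q = 364.4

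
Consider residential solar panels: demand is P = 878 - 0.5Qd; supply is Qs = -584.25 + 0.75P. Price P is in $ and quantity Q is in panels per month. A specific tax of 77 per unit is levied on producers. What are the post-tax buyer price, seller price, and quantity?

Rewriting in direct form: Qd = 1756 - 2P.
Producers keep P_s = P_b - 77 per unit, so supply in terms of the buyer price is Qs = -642 + 0.75P_b.
Market clearing requires 1756 - 2P_b = -642 + 0.75P_b; hence 2398 = 2.75P_b and P_b = 872.
So P_s = 795 and the quantity traded is Q = 1756 - 2(872) = 12.

P_b = 872, P_s = 795, Q = 12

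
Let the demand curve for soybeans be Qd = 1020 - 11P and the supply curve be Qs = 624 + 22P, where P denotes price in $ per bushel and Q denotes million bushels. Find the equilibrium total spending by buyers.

Set Qd = Qs: 1020 - 11P = 624 + 22P, so 396 = 33P and P* = 12.
Then Q* = 1020 - 11(12) = 888.
Total spending by buyers = P* × Q* = 12 × 888 = 10656.

Total spending by buyers = 10656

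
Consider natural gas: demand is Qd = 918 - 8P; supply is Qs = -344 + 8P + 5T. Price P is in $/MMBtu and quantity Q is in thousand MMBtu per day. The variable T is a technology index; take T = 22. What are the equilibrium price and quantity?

P* = 72, Q* = 342

With T = 22, supply is Qs = -234 + 8P.
The market clears where 918 - 8P = -234 + 8P. Rearranging, 16P = 1152, hence P* = 72.
Then Q* = 918 - 8(72) = 342.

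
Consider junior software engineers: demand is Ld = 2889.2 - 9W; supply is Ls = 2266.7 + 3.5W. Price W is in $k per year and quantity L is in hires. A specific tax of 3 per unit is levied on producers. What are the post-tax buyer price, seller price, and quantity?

W_b = 50.64, W_s = 47.64, L = 2433.44

The tax drives a wedge W_b - W_s = 3. Substituting W_s = W_b - 3 into supply: Ls = 2256.2 + 3.5W_b.
Market clearing requires 2889.2 - 9W_b = 2256.2 + 3.5W_b; hence 633 = 12.5W_b and W_b = 50.64.
So W_s = 47.64 and the quantity traded is L = 2889.2 - 9(50.64) = 2433.44.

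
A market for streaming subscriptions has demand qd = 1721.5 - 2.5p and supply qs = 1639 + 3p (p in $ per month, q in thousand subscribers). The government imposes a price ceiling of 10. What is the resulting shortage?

Shortage = 27.5

At p = 10: qd = 1696.5 and qs = 1669.
Shortage = qd - qs = 1696.5 - 1669 = 27.5.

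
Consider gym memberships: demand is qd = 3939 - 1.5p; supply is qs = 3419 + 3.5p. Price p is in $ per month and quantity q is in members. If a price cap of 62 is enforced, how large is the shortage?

At p = 62: qd = 3846 and qs = 3636.
Shortage = qd - qs = 3846 - 3636 = 210.

Shortage = 210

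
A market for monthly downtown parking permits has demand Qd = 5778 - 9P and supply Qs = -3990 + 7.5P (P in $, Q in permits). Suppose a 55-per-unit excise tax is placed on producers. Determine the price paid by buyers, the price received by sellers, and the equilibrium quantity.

P_b = 617, P_s = 562, Q = 225

Producers keep P_s = P_b - 55 per unit, so supply in terms of the buyer price is Qs = -4402.5 + 7.5P_b.
Equate demand and the shifted supply: 5778 - 9P_b = -4402.5 + 7.5P_b, giving 16.5P_b = 10180.5, so P_b = 617.
Then P_s = 617 - 55 = 562 and Q = 5778 - 9(617) = 225.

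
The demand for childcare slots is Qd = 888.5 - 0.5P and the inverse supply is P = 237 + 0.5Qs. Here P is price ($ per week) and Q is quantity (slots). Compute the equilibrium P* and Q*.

In direct form, Qs = -474 + 2P.
Set Qd = Qs: 888.5 - 0.5P = -474 + 2P, so 1362.5 = 2.5P and P* = 545.
From the demand curve, Q* = 888.5 - 0.5(545) = 616.

P* = 545, Q* = 616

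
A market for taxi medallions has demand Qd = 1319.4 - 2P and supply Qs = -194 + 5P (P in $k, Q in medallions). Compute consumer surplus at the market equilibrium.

At equilibrium Qd = Qs, so 1319.4 - 2P = -194 + 5P; collecting terms, 1513.4 = 7P and P* = 216.2.
From the demand curve, Q* = 1319.4 - 2(216.2) = 887.
Demand choke price (Qd = 0): P = 1319.4/2 = 659.7. Consumer surplus = ½ × (659.7 - 216.2) × 887 = 196692.25.

Consumer surplus = 196692.25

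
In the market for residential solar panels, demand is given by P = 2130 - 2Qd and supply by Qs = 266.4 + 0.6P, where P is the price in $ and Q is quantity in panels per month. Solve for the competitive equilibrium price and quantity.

Solving each curve for Q: Qd = 1065 - 0.5P.
The market clears where 1065 - 0.5P = 266.4 + 0.6P. Rearranging, 1.1P = 798.6, hence P* = 726.
Then Q* = 1065 - 0.5(726) = 702.

P* = 726, Q* = 702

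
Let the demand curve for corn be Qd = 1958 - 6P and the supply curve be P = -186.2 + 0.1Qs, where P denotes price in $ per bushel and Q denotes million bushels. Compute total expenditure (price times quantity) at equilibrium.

Solving each curve for Q: Qs = 1862 + 10P.
At equilibrium Qd = Qs, so 1958 - 6P = 1862 + 10P; collecting terms, 96 = 16P and P* = 6.
Then Q* = 1958 - 6(6) = 1922.
Total expenditure = P* × Q* = 6 × 1922 = 11532.

Total expenditure = 11532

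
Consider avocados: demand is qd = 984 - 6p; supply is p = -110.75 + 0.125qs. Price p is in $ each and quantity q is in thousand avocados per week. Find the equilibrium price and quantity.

Inverting to quantity form: qs = 886 + 8p.
The market clears where 984 - 6p = 886 + 8p. Rearranging, 14p = 98, hence p* = 7.
Substitute back: q* = 984 - 6(7) = 942.

p* = 7, q* = 942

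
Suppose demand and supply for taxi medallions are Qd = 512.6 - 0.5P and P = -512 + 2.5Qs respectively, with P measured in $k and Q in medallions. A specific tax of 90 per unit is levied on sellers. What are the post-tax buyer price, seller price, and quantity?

P_b = 382, P_s = 292, Q = 321.6

Solving each curve for Q: Qs = 204.8 + 0.4P.
With a tax of 90 on sellers, they supply based on the net price P_s = P_b - 90, so Qs = 168.8 + 0.4P_b.
Set Qd = Qs: 512.6 - 0.5P_b = 168.8 + 0.4P_b, so 343.8 = 0.9P_b and P_b = 382.
So P_s = 292 and the quantity traded is Q = 512.6 - 0.5(382) = 321.6.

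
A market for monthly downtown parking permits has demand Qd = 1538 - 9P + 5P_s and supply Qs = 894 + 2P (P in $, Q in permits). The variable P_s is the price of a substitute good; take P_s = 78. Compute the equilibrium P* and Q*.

P* = 94, Q* = 1082

With P_s = 78, demand is Qd = 1928 - 9P.
Set Qd = Qs: 1928 - 9P = 894 + 2P, so 1034 = 11P and P* = 94.
From the demand curve, Q* = 1928 - 9(94) = 1082.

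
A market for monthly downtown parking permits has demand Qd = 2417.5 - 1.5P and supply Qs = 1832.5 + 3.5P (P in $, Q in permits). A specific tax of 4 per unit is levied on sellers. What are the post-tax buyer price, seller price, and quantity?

Sellers keep P_s = P_b - 4 per unit, so supply in terms of the buyer price is Qs = 1818.5 + 3.5P_b.
Market clearing requires 2417.5 - 1.5P_b = 1818.5 + 3.5P_b; hence 599 = 5P_b and P_b = 119.8.
Then P_s = 119.8 - 4 = 115.8 and Q = 2417.5 - 1.5(119.8) = 2237.8.

P_b = 119.8, P_s = 115.8, Q = 2237.8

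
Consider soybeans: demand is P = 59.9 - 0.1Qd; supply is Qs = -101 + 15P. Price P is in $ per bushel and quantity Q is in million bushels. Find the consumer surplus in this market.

Consumer surplus = 5088.05

Inverting to quantity form: Qd = 599 - 10P.
At equilibrium Qd = Qs, so 599 - 10P = -101 + 15P; collecting terms, 700 = 25P and P* = 28.
From the demand curve, Q* = 599 - 10(28) = 319.
Demand choke price (Qd = 0): P = 599/10 = 59.9. Consumer surplus = ½ × (59.9 - 28) × 319 = 5088.05.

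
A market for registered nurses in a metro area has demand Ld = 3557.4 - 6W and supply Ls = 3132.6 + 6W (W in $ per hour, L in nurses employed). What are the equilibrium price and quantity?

Equating demand and supply, 3557.4 - 6W = 3132.6 + 6W gives 12W = 424.8, so W* = 35.4.
Plugging W* into demand: L* = 3557.4 - 6(35.4) = 3345.

W* = 35.4, L* = 3345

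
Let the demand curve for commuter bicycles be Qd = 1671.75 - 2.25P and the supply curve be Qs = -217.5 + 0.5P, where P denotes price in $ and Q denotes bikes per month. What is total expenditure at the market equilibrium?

The market clears where 1671.75 - 2.25P = -217.5 + 0.5P. Rearranging, 2.75P = 1889.25, hence P* = 687.
Substitute back: Q* = 1671.75 - 2.25(687) = 126.
Total expenditure = P* × Q* = 687 × 126 = 86562.

Total expenditure = 86562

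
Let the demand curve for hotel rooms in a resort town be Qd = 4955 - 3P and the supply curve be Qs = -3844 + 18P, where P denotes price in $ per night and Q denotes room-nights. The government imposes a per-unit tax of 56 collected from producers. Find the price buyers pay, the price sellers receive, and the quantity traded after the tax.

Producers keep P_s = P_b - 56 per unit, so supply in terms of the buyer price is Qs = -4852 + 18P_b.
Market clearing requires 4955 - 3P_b = -4852 + 18P_b; hence 9807 = 21P_b and P_b = 467.
So P_s = 411 and the quantity traded is Q = 4955 - 3(467) = 3554.

P_b = 467, P_s = 411, Q = 3554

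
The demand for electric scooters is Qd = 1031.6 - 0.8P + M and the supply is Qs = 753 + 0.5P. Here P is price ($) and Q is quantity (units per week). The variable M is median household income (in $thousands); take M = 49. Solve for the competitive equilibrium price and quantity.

P* = 252, Q* = 879

With M = 49, demand is Qd = 1080.6 - 0.8P.
The market clears where 1080.6 - 0.8P = 753 + 0.5P. Rearranging, 1.3P = 327.6, hence P* = 252.
Substitute back: Q* = 1080.6 - 0.8(252) = 879.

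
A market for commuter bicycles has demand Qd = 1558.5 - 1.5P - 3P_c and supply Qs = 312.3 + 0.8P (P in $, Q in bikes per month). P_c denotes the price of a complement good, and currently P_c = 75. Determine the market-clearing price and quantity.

P* = 444, Q* = 667.5

With P_c = 75, demand is Qd = 1333.5 - 1.5P.
At equilibrium Qd = Qs, so 1333.5 - 1.5P = 312.3 + 0.8P; collecting terms, 1021.2 = 2.3P and P* = 444.
Substitute back: Q* = 1333.5 - 1.5(444) = 667.5.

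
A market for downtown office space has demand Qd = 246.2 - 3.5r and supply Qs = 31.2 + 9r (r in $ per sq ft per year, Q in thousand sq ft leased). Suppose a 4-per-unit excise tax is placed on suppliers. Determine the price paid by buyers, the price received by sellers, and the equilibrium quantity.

r_b = 20.08, r_s = 16.08, Q = 175.92

Suppliers keep r_s = r_b - 4 per unit, so supply in terms of the buyer price is Qs = -4.8 + 9r_b.
Market clearing requires 246.2 - 3.5r_b = -4.8 + 9r_b; hence 251 = 12.5r_b and r_b = 20.08.
So r_s = 16.08 and the quantity traded is Q = 246.2 - 3.5(20.08) = 175.92.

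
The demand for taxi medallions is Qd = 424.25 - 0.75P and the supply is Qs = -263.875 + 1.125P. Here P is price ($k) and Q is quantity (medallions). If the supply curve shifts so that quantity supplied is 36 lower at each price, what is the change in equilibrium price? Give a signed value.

ΔP = 19.2

The market clears where 424.25 - 0.75P = -263.875 + 1.125P. Rearranging, 1.875P = 688.125, hence P* = 367.
From the demand curve, Q* = 424.25 - 0.75(367) = 149.
After the shift, supply is Qs = -299.875 + 1.125P.
The new intersection has 724.125 = 1.875P, i.e. P = 386.2, Q = 134.6.
ΔP = 386.2 - 367 = 19.2.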